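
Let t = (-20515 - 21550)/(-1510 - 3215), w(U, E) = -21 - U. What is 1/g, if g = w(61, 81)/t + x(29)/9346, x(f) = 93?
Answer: -78627898/723439131 ≈ -0.10869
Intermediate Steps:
t = 8413/945 (t = -42065/(-4725) = -42065*(-1/4725) = 8413/945 ≈ 8.9026)
g = -723439131/78627898 (g = (-21 - 1*61)/(8413/945) + 93/9346 = (-21 - 61)*(945/8413) + 93*(1/9346) = -82*945/8413 + 93/9346 = -77490/8413 + 93/9346 = -723439131/78627898 ≈ -9.2008)
1/g = 1/(-723439131/78627898) = -78627898/723439131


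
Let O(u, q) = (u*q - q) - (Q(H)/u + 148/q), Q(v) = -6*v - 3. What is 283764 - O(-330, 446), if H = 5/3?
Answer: 31746017419/73590 ≈ 4.3139e+5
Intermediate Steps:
H = 5/3 (H = 5*(1/3) = 5/3 ≈ 1.6667)
Q(v) = -3 - 6*v
O(u, q) = -q - 148/q + 13/u + q*u (O(u, q) = (u*q - q) - ((-3 - 6*5/3)/u + 148/q) = (q*u - q) - ((-3 - 10)/u + 148/q) = (-q + q*u) - (-13/u + 148/q) = (-q + q*u) + (-148/q + 13/u) = -q - 148/q + 13/u + q*u)
283764 - O(-330, 446) = 283764 - (-1*446 - 148/446 + 13/(-330) + 446*(-330)) = 283764 - (-446 - 148*1/446 + 13*(-1/330) - 147180) = 283764 - (-446 - 74/223 - 13/330 - 147180) = 283764 - 1*(-10863824659/73590) = 283764 + 10863824659/73590 = 31746017419/73590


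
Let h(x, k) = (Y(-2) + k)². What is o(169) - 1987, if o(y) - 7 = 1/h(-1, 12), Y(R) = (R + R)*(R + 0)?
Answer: -791999/400 ≈ -1980.0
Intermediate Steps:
Y(R) = 2*R² (Y(R) = (2*R)*R = 2*R²)
h(x, k) = (8 + k)² (h(x, k) = (2*(-2)² + k)² = (2*4 + k)² = (8 + k)²)
o(y) = 2801/400 (o(y) = 7 + 1/((8 + 12)²) = 7 + 1/(20²) = 7 + 1/400 = 2801/400)
o(169) - 1987 = 2801/400 - 1987 = -791999/400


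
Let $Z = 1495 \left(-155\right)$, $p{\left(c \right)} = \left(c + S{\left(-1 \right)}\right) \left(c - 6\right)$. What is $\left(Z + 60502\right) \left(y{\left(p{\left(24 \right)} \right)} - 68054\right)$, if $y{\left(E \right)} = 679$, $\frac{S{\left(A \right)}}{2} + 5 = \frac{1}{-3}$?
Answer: $11536149625$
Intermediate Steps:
$S{\left(A \right)} = - \frac{32}{3}$ ($S{\left(A \right)} = -10 + \frac{2}{-3} = -10 + 2 \left(- \frac{1}{3}\right) = -10 - \frac{2}{3} = - \frac{32}{3}$)
$p{\left(c \right)} = \left(-6 + c\right) \left(- \frac{32}{3} + c\right)$ ($p{\left(c \right)} = \left(c - \frac{32}{3}\right) \left(c - 6\right) = \left(- \frac{32}{3} + c\right) \left(-6 + c\right) = \left(-6 + c\right) \left(- \frac{32}{3} + c\right)$)
$Z = -231725$
$\left(Z + 60502\right) \left(y{\left(p{\left(24 \right)} \right)} - 68054\right) = \left(-231725 + 60502\right) \left(679 - 68054\right) = \left(-171223\right) \left(-67375\right) = 11536149625$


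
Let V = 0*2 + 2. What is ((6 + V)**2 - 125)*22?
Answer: -1342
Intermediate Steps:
V = 2 (V = 0 + 2 = 2)
((6 + V)**2 - 125)*22 = ((6 + 2)**2 - 125)*22 = (8**2 - 125)*22 = (64 - 125)*22 = -61*22 = -1342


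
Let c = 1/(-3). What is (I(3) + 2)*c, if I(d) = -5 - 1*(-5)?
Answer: -⅔ ≈ -0.66667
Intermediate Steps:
c = -⅓ ≈ -0.33333
I(d) = 0 (I(d) = -5 + 5 = 0)
(I(3) + 2)*c = (0 + 2)*(-⅓) = 2*(-⅓) = -⅔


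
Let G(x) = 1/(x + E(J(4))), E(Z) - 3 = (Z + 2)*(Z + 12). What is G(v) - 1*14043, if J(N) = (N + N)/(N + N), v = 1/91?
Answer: -53686298/3823 ≈ -14043.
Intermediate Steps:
v = 1/91 ≈ 0.010989
J(N) = 1 (J(N) = (2*N)/((2*N)) = (2*N)*(1/(2*N)) = 1)
E(Z) = 3 + (2 + Z)*(12 + Z) (E(Z) = 3 + (Z + 2)*(Z + 12) = 3 + (2 + Z)*(12 + Z))
G(x) = 1/(42 + x) (G(x) = 1/(x + (27 + 1**2 + 14*1)) = 1/(x + (27 + 1 + 14)) = 1/(x + 42) = 1/(42 + x))
G(v) - 1*14043 = 1/(42 + 1/91) - 1*14043 = 1/(3823/91) - 14043 = 91/3823 - 14043 = -53686298/3823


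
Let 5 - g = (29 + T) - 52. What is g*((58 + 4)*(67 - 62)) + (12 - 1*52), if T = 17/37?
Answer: 314410/37 ≈ 8497.6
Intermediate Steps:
T = 17/37 (T = 17*(1/37) = 17/37 ≈ 0.45946)
g = 1019/37 (g = 5 - ((29 + 17/37) - 52) = 5 - (1090/37 - 52) = 5 - 1*(-834/37) = 5 + 834/37 = 1019/37 ≈ 27.541)
g*((58 + 4)*(67 - 62)) + (12 - 1*52) = 1019*((58 + 4)*(67 - 62))/37 + (12 - 1*52) = 1019*(62*5)/37 + (12 - 52) = (1019/37)*310 - 40 = 315890/37 - 40 = 314410/37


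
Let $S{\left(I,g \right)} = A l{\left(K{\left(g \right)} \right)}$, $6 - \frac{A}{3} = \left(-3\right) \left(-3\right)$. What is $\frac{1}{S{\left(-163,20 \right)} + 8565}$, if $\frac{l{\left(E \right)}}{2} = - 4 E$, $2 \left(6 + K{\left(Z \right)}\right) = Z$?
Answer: $\frac{1}{8853} \approx 0.00011296$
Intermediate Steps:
$K{\left(Z \right)} = -6 + \frac{Z}{2}$
$l{\left(E \right)} = - 8 E$ ($l{\left(E \right)} = 2 \left(- 4 E\right) = - 8 E$)
$A = -9$ ($A = 18 - 3 \left(\left(-3\right) \left(-3\right)\right) = 18 - 27 = -9$)
$S{\left(I,g \right)} = -432 + 36 g$ ($S{\left(I,g \right)} = - 9 \left(- 8 \left(-6 + \frac{g}{2}\right)\right) = - 9 \left(48 - 4 g\right) = -432 + 36 g$)
$\frac{1}{S{\left(-163,20 \right)} + 8565} = \frac{1}{\left(-432 + 36 \cdot 20\right) + 8565} = \frac{1}{\left(-432 + 720\right) + 8565} = \frac{1}{288 + 8565} = \frac{1}{8853}$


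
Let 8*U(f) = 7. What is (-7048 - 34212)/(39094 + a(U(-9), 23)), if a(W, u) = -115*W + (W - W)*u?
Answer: -330080/311947 ≈ -1.0581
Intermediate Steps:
U(f) = 7/8 (U(f) = (⅛)*7 = 7/8)
a(W, u) = -115*W (a(W, u) = -115*W + 0*u = -115*W + 0 = -115*W)
(-7048 - 34212)/(39094 + a(U(-9), 23)) = (-7048 - 34212)/(39094 - 115*7/8) = -41260/(39094 - 805/8) = -41260/311947/8 = -41260*8/311947 = -330080/311947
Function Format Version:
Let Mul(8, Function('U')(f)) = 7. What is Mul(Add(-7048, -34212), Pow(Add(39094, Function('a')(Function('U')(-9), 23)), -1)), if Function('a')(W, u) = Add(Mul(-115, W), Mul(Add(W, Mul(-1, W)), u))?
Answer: Rational(-330080, 311947) ≈ -1.0581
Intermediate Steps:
Function('U')(f) = Rational(7, 8) (Function('U')(f) = Mul(Rational(1, 8), 7) = Rational(7, 8))
Function('a')(W, u) = Mul(-115, W) (Function('a')(W, u) = Add(Mul(-115, W), Mul(0, u)) = Add(Mul(-115, W), 0) = Mul(-115, W))
Mul(Add(-7048, -34212), Pow(Add(39094, Function('a')(Function('U')(-9), 23)), -1)) = Mul(Add(-7048, -34212), Pow(Add(39094, Mul(-115, Rational(7, 8))), -1)) = Mul(-41260, Pow(Add(39094, Rational(-805, 8)), -1)) = Mul(-41260, Pow(Rational(311947, 8), -1)) = Mul(-41260, Rational(8, 311947)) = Rational(-330080, 311947)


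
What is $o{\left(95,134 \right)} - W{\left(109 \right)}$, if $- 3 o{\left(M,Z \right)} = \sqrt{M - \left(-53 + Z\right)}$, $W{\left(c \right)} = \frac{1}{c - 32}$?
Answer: $- \frac{1}{77} - \frac{\sqrt{14}}{3} \approx -1.2602$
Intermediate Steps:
$W{\left(c \right)} = \frac{1}{-32 + c}$
$o{\left(M,Z \right)} = - \frac{\sqrt{53 + M - Z}}{3}$ ($o{\left(M,Z \right)} = - \frac{\sqrt{M - \left(-53 + Z\right)}}{3} = - \frac{\sqrt{53 + M - Z}}{3}$)
$o{\left(95,134 \right)} - W{\left(109 \right)} = - \frac{\sqrt{53 + 95 - 134}}{3} - \frac{1}{-32 + 109} = - \frac{\sqrt{53 + 95 - 134}}{3} - \frac{1}{77} = - \frac{\sqrt{14}}{3} - \frac{1}{77} = - \frac{1}{77} - \frac{\sqrt{14}}{3}$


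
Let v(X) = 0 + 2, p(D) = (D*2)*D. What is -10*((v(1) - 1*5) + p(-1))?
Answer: 10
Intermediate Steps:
p(D) = 2*D² (p(D) = (2*D)*D = 2*D²)
v(X) = 2
-10*((v(1) - 1*5) + p(-1)) = -10*((2 - 1*5) + 2*(-1)²) = -10*((2 - 5) + 2*1) = -10*(-3 + 2) = -10*(-1) = 10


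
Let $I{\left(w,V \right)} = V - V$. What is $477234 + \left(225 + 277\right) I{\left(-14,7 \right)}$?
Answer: $477234$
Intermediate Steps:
$I{\left(w,V \right)} = 0$
$477234 + \left(225 + 277\right) I{\left(-14,7 \right)} = 477234 + \left(225 + 277\right) 0 = 477234 + 502 \cdot 0 = 477234 + 0 = 477234$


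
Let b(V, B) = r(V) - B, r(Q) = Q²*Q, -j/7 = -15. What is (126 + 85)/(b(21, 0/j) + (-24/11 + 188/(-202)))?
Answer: 234421/10285513 ≈ 0.022791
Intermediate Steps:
j = 105 (j = -7*(-15) = 105)
r(Q) = Q³
b(V, B) = V³ - B
(126 + 85)/(b(21, 0/j) + (-24/11 + 188/(-202))) = (126 + 85)/((21³ - 0/105) + (-24/11 + 188/(-202))) = 211/((9261 - 0/105) + (-24*1/11 + 188*(-1/202))) = 211/((9261 - 1*0) + (-24/11 - 94/101)) = 211/((9261 + 0) - 3458/1111) = 211/(9261 - 3458/1111) = 211/(10285513/1111) = 211*(1111/10285513) = 234421/10285513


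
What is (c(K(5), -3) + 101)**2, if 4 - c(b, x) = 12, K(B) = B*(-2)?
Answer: 8649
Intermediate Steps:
K(B) = -2*B
c(b, x) = -8 (c(b, x) = 4 - 1*12 = 4 - 12 = -8)
(c(K(5), -3) + 101)**2 = (-8 + 101)**2 = 93**2 = 8649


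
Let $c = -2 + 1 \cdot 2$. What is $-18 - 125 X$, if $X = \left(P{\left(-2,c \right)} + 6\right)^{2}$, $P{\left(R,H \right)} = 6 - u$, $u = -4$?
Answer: $-32018$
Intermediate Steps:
$c = 0$ ($c = -2 + 2 = 0$)
$P{\left(R,H \right)} = 10$ ($P{\left(R,H \right)} = 6 - -4 = 6 + 4 = 10$)
$X = 256$ ($X = \left(10 + 6\right)^{2} = 16^{2} = 256$)
$-18 - 125 X = -18 - 32000 = -32018$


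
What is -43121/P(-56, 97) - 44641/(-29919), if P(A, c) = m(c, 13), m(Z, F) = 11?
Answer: -1289646148/329109 ≈ -3918.6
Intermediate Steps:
P(A, c) = 11
-43121/P(-56, 97) - 44641/(-29919) = -43121/11 - 44641/(-29919) = -43121*1/11 - 44641*(-1/29919) = -43121/11 + 44641/29919 = -1289646148/329109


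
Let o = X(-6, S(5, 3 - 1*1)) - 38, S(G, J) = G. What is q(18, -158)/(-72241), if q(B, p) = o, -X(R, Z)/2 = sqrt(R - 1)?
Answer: 38/72241 + 2*I*sqrt(7)/72241 ≈ 0.00052602 + 7.3248e-5*I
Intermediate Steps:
X(R, Z) = -2*sqrt(-1 + R) (X(R, Z) = -2*sqrt(R - 1) = -2*sqrt(-1 + R))
o = -38 - 2*I*sqrt(7) (o = -2*sqrt(-1 - 6) - 38 = -2*I*sqrt(7) - 38 = -38 - 2*I*sqrt(7) ≈ -38.0 - 5.2915*I)
q(B, p) = -38 - 2*I*sqrt(7)
q(18, -158)/(-72241) = (-38 - 2*I*sqrt(7))/(-72241) = (-38 - 2*I*sqrt(7))*(-1/72241) = 38/72241 + 2*I*sqrt(7)/72241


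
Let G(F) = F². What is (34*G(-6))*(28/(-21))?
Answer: -1632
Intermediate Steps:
(34*G(-6))*(28/(-21)) = (34*(-6)²)*(28/(-21)) = (34*36)*(28*(-1/21)) = 1224*(-4/3) = -1632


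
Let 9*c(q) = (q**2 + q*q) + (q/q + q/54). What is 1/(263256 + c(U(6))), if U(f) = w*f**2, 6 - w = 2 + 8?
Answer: 27/7232323 ≈ 3.7332e-6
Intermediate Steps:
w = -4 (w = 6 - (2 + 8) = 6 - 1*10 = 6 - 10 = -4)
U(f) = -4*f**2
c(q) = 1/9 + q/486 + 2*q**2/9 (c(q) = ((q**2 + q*q) + (q/q + q/54))/9 = ((q**2 + q**2) + (1 + q*(1/54)))/9 = (2*q**2 + (1 + q/54))/9 = (1 + 2*q**2 + q/54)/9 = 1/9 + q/486 + 2*q**2/9)
1/(263256 + c(U(6))) = 1/(263256 + (1/9 + (-4*6**2)/486 + 2*(-4*6**2)**2/9)) = 1/(263256 + (1/9 + (-4*36)/486 + 2*(-4*36)**2/9)) = 1/(263256 + (1/9 + (1/486)*(-144) + (2/9)*(-144)**2)) = 1/(263256 + (1/9 - 8/27 + (2/9)*20736)) = 1/(263256 + (1/9 - 8/27 + 4608)) = 1/(263256 + 124411/27) = 1/(7232323/27) = 27/7232323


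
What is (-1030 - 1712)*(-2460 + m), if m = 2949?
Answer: -1340838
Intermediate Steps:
(-1030 - 1712)*(-2460 + m) = (-1030 - 1712)*(-2460 + 2949) = -2742*489 = -1340838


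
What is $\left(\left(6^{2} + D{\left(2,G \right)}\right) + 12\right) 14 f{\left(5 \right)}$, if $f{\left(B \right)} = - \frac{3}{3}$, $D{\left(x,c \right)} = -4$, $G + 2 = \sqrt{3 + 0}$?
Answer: $-616$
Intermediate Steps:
$G = -2 + \sqrt{3}$ ($G = -2 + \sqrt{3 + 0} = -2 + \sqrt{3} \approx -0.26795$)
$f{\left(B \right)} = -1$ ($f{\left(B \right)} = \left(-3\right) \frac{1}{3} = -1$)
$\left(\left(6^{2} + D{\left(2,G \right)}\right) + 12\right) 14 f{\left(5 \right)} = \left(\left(6^{2} - 4\right) + 12\right) 14 \left(-1\right) = \left(\left(36 - 4\right) + 12\right) 14 \left(-1\right) = \left(32 + 12\right) 14 \left(-1\right) = 44 \cdot 14 \left(-1\right) = 616 \left(-1\right) = -616$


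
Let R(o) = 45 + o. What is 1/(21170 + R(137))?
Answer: 1/21352 ≈ 4.6834e-5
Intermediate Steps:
1/(21170 + R(137)) = 1/(21170 + (45 + 137)) = 1/(21170 + 182) = 1/21352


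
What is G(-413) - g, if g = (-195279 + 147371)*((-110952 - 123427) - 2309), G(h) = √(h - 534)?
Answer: -11339248704 + I*√947 ≈ -1.1339e+10 + 30.773*I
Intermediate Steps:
G(h) = √(-534 + h)
g = 11339248704 (g = -47908*(-234379 - 2309) = -47908*(-236688) = 11339248704)
G(-413) - g = √(-534 - 413) - 1*11339248704 = √(-947) - 11339248704 = I*√947 - 11339248704 = -11339248704 + I*√947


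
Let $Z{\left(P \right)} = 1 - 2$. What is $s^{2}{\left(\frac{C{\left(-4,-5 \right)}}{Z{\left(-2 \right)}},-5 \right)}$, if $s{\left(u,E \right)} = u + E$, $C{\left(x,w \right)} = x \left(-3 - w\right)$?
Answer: $9$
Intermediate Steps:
$Z{\left(P \right)} = -1$
$s{\left(u,E \right)} = E + u$
$s^{2}{\left(\frac{C{\left(-4,-5 \right)}}{Z{\left(-2 \right)}},-5 \right)} = \left(-5 + \frac{\left(-1\right) \left(-4\right) \left(3 - 5\right)}{-1}\right)^{2} = \left(-5 + \left(-1\right) \left(-4\right) \left(-2\right) \left(-1\right)\right)^{2} = \left(-5 - -8\right)^{2} = \left(-5 + 8\right)^{2} = 3^{2} = 9$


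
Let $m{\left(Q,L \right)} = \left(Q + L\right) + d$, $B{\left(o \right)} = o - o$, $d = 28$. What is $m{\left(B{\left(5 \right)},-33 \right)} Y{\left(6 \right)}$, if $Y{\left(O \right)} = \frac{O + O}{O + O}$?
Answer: $-5$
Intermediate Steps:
$B{\left(o \right)} = 0$
$m{\left(Q,L \right)} = 28 + L + Q$ ($m{\left(Q,L \right)} = \left(Q + L\right) + 28 = \left(L + Q\right) + 28 = 28 + L + Q$)
$Y{\left(O \right)} = 1$ ($Y{\left(O \right)} = \frac{2 O}{2 O} = 2 O \frac{1}{2 O} = 1$)
$m{\left(B{\left(5 \right)},-33 \right)} Y{\left(6 \right)} = \left(28 - 33 + 0\right) 1 = \left(-5\right) 1 = -5$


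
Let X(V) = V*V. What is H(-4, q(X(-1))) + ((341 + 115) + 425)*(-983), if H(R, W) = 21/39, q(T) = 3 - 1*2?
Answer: -11258292/13 ≈ -8.6602e+5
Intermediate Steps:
X(V) = V**2
q(T) = 1 (q(T) = 3 - 2 = 1)
H(R, W) = 7/13 (H(R, W) = 21*(1/39) = 7/13)
H(-4, q(X(-1))) + ((341 + 115) + 425)*(-983) = 7/13 + ((341 + 115) + 425)*(-983) = 7/13 + (456 + 425)*(-983) = 7/13 + 881*(-983) = 7/13 - 866023 = -11258292/13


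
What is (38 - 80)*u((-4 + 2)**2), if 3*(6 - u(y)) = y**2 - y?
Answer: -84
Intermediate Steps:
u(y) = 6 - y**2/3 + y/3 (u(y) = 6 - (y**2 - y)/3 = 6 + (-y**2/3 + y/3) = 6 - y**2/3 + y/3)
(38 - 80)*u((-4 + 2)**2) = (38 - 80)*(6 - (-4 + 2)**4/3 + (-4 + 2)**2/3) = -42*(6 - ((-2)**2)**2/3 + (1/3)*(-2)**2) = -42*(6 - 1/3*4**2 + (1/3)*4) = -42*(6 - 1/3*16 + 4/3) = -42*(6 - 16/3 + 4/3) = -42*2 = -84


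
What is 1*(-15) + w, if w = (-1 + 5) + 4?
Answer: -7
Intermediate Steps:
w = 8 (w = 4 + 4 = 8)
1*(-15) + w = 1*(-15) + 8 = -15 + 8 = -7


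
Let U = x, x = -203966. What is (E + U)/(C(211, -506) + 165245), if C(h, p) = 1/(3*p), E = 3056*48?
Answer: -86948004/250841909 ≈ -0.34662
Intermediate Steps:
E = 146688
U = -203966
C(h, p) = 1/(3*p)
(E + U)/(C(211, -506) + 165245) = (146688 - 203966)/((⅓)/(-506) + 165245) = -57278/((⅓)*(-1/506) + 165245) = -57278/(-1/1518 + 165245) = -57278/250841909/1518 = -57278*1518/250841909 = -86948004/250841909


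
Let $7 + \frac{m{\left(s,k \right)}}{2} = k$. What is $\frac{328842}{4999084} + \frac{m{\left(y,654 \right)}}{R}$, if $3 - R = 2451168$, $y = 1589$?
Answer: $\frac{399788593117}{6126789866430} \approx 0.065253$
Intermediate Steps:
$m{\left(s,k \right)} = -14 + 2 k$
$R = -2451165$ ($R = 3 - 2451168 = -2451165$)
$\frac{328842}{4999084} + \frac{m{\left(y,654 \right)}}{R} = \frac{328842}{4999084} + \frac{-14 + 2 \cdot 654}{-2451165} = 328842 \cdot \frac{1}{4999084} + \left(-14 + 1308\right) \left(- \frac{1}{2451165}\right) = \frac{164421}{2499542} + 1294 \left(- \frac{1}{2451165}\right) = \frac{164421}{2499542} - \frac{1294}{2451165} = \frac{399788593117}{6126789866430}$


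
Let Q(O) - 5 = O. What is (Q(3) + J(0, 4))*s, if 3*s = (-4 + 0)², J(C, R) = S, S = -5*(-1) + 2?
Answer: 80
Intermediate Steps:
S = 7 (S = 5 + 2 = 7)
J(C, R) = 7
s = 16/3 (s = (-4 + 0)²/3 = (⅓)*(-4)² = (⅓)*16 = 16/3 ≈ 5.3333)
Q(O) = 5 + O
(Q(3) + J(0, 4))*s = ((5 + 3) + 7)*(16/3) = (8 + 7)*(16/3) = 15*(16/3) = 80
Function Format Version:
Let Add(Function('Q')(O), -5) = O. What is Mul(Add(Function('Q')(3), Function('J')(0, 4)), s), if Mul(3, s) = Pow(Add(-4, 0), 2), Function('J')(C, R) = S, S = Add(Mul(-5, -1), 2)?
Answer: 80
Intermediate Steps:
S = 7 (S = Add(5, 2) = 7)
Function('J')(C, R) = 7
s = Rational(16, 3) (s = Mul(Rational(1, 3), Pow(Add(-4, 0), 2)) = Mul(Rational(1, 3), Pow(-4, 2)) = Mul(Rational(1, 3), 16) = Rational(16, 3) ≈ 5.3333)
Function('Q')(O) = Add(5, O)
Mul(Add(Function('Q')(3), Function('J')(0, 4)), s) = Mul(Add(Add(5, 3), 7), Rational(16, 3)) = Mul(Add(8, 7), Rational(16, 3)) = Mul(15, Rational(16, 3)) = 80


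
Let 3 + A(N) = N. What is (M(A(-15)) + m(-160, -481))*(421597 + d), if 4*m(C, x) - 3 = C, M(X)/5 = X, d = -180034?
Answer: -124888071/4 ≈ -3.1222e+7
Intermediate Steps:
A(N) = -3 + N
M(X) = 5*X
m(C, x) = 3/4 + C/4
(M(A(-15)) + m(-160, -481))*(421597 + d) = (5*(-3 - 15) + (3/4 + (1/4)*(-160)))*(421597 - 180034) = (5*(-18) + (3/4 - 40))*241563 = (-90 - 157/4)*241563 = -517/4*241563 = -124888071/4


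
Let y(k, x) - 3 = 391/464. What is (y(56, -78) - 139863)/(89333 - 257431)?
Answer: 64894649/77997472 ≈ 0.83201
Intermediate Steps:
y(k, x) = 1783/464 (y(k, x) = 3 + 391/464 = 1783/464)
(y(56, -78) - 139863)/(89333 - 257431) = (1783/464 - 139863)/(89333 - 257431) = -64894649/464/(-168098) = -64894649/464*(-1/168098) = 64894649/77997472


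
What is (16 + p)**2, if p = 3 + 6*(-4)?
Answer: 25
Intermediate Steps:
p = -21 (p = 3 - 24 = -21)
(16 + p)**2 = (16 - 21)**2 = (-5)**2 = 25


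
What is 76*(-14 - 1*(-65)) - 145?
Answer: 3731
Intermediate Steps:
76*(-14 - 1*(-65)) - 145 = 76*(-14 + 65) - 145 = 76*51 - 145 = 3876 - 145 = 3731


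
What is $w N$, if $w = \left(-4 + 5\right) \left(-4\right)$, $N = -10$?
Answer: $40$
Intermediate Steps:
$w = -4$ ($w = 1 \left(-4\right) = -4$)
$w N = \left(-4\right) \left(-10\right) = 40$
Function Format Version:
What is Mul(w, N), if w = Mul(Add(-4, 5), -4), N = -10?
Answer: 40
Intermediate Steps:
w = -4 (w = Mul(1, -4) = -4)
Mul(w, N) = Mul(-4, -10) = 40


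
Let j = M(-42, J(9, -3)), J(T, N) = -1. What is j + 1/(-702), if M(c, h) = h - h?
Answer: -1/702 ≈ -0.0014245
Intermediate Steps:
M(c, h) = 0
j = 0
j + 1/(-702) = 0 + 1/(-702) = 0 - 1/702 = -1/702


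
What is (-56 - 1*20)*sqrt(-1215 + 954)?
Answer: -228*I*sqrt(29) ≈ -1227.8*I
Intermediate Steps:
(-56 - 1*20)*sqrt(-1215 + 954) = (-56 - 20)*sqrt(-261) = -228*I*sqrt(29)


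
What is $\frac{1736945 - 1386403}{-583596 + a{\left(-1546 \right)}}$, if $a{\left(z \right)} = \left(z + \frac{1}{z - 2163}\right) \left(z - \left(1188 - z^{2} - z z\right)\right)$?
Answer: $- \frac{650080139}{13698443750917} \approx -4.7456 \cdot 10^{-5}$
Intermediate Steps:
$a{\left(z \right)} = \left(z + \frac{1}{-2163 + z}\right) \left(-1188 + z + 2 z^{2}\right)$ ($a{\left(z \right)} = \left(z + \frac{1}{-2163 + z}\right) \left(z + \left(\left(z^{2} + z^{2}\right) - 1188\right)\right) = \left(z + \frac{1}{-2163 + z}\right) \left(z + \left(2 z^{2} - 1188\right)\right) = \left(z + \frac{1}{-2163 + z}\right) \left(z + \left(-1188 + 2 z^{2}\right)\right) = \left(z + \frac{1}{-2163 + z}\right) \left(-1188 + z + 2 z^{2}\right)$)
$\frac{1736945 - 1386403}{-583596 + a{\left(-1546 \right)}} = \frac{1736945 - 1386403}{-583596 + \frac{-1188 - 4325 \left(-1546\right)^{3} - 3349 \left(-1546\right)^{2} + 2 \left(-1546\right)^{4} + 2569645 \left(-1546\right)}{-2163 - 1546}} = \frac{350542}{-583596 + \frac{-1188 - -15981391128200 - 8004498484 + 2 \cdot 5712654493456 - 3972671170}{-3709}} = \frac{350542}{-583596 - \frac{-1188 + 15981391128200 - 8004498484 + 11425308986912 - 3972671170}{3709}} = \frac{350542}{-583596 - \frac{27394722944270}{3709}} = \frac{350542}{- \frac{27396887501834}{3709}} = 350542 \left(- \frac{3709}{27396887501834}\right) = - \frac{650080139}{13698443750917}$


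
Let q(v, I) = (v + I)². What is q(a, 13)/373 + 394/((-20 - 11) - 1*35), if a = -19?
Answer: -72293/12309 ≈ -5.8732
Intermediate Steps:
q(v, I) = (I + v)²
q(a, 13)/373 + 394/((-20 - 11) - 1*35) = (13 - 19)²/373 + 394/((-20 - 11) - 1*35) = (-6)²*(1/373) + 394/(-31 - 35) = 36*(1/373) + 394/(-66) = 36/373 + 394*(-1/66) = 36/373 - 197/33 = -72293/12309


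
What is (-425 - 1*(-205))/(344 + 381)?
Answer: -44/145 ≈ -0.30345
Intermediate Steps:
(-425 - 1*(-205))/(344 + 381) = (-425 + 205)/725 = -220*1/725 = -44/145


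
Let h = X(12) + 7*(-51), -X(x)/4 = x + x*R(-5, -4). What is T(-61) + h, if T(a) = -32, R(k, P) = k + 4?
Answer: -389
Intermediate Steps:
R(k, P) = 4 + k
X(x) = 0 (X(x) = -4*(x + x*(4 - 5)) = -4*(x + x*(-1)) = -4*(x - x) = -4*0 = 0)
h = -357 (h = 0 + 7*(-51) = 0 - 357 = -357)
T(-61) + h = -32 - 357 = -389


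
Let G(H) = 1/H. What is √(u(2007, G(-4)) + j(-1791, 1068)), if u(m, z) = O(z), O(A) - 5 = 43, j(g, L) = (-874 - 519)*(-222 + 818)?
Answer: 2*I*√207545 ≈ 911.14*I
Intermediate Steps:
j(g, L) = -830228 (j(g, L) = -1393*596 = -830228)
O(A) = 48 (O(A) = 5 + 43 = 48)
u(m, z) = 48
√(u(2007, G(-4)) + j(-1791, 1068)) = √(48 - 830228) = √(-830180) = 2*I*√207545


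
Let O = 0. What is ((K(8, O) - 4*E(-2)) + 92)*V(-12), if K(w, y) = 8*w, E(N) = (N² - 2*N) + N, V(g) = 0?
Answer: 0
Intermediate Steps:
E(N) = N² - N
((K(8, O) - 4*E(-2)) + 92)*V(-12) = ((8*8 - (-8)*(-1 - 2)) + 92)*0 = ((64 - (-8)*(-3)) + 92)*0 = ((64 - 4*6) + 92)*0 = ((64 - 24) + 92)*0 = (40 + 92)*0 = 132*0 = 0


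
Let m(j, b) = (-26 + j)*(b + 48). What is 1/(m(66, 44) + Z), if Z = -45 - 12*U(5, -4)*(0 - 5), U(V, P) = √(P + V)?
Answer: 1/3695 ≈ 0.00027064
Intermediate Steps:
Z = 15 (Z = -45 - 12*√(-4 + 5)*(0 - 5) = -45 - 12*√1*(-5) = -45 - 12*(-5) = -45 + 60 = 15)
m(j, b) = (-26 + j)*(48 + b)
1/(m(66, 44) + Z) = 1/((-1248 - 26*44 + 48*66 + 44*66) + 15) = 1/((-1248 - 1144 + 3168 + 2904) + 15) = 1/(3680 + 15) = 1/3695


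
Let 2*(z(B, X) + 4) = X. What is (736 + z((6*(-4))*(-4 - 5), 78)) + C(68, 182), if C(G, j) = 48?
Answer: 819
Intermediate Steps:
z(B, X) = -4 + X/2
(736 + z((6*(-4))*(-4 - 5), 78)) + C(68, 182) = (736 + (-4 + (½)*78)) + 48 = (736 + (-4 + 39)) + 48 = (736 + 35) + 48 = 771 + 48 = 819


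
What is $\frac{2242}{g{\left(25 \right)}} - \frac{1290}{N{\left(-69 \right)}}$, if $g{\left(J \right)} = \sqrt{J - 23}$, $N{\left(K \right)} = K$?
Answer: $\frac{430}{23} + 1121 \sqrt{2} \approx 1604.0$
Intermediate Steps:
$g{\left(J \right)} = \sqrt{-23 + J}$
$\frac{2242}{g{\left(25 \right)}} - \frac{1290}{N{\left(-69 \right)}} = \frac{2242}{\sqrt{-23 + 25}} - \frac{1290}{-69} = \frac{2242}{\sqrt{2}} - - \frac{430}{23} = 2242 \frac{\sqrt{2}}{2} + \frac{430}{23} = 1121 \sqrt{2} + \frac{430}{23} = \frac{430}{23} + 1121 \sqrt{2}$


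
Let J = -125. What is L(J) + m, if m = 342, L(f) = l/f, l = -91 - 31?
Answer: 42872/125 ≈ 342.98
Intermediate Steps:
l = -122
L(f) = -122/f
L(J) + m = -122/(-125) + 342 = -122*(-1/125) + 342 = 122/125 + 342 = 42872/125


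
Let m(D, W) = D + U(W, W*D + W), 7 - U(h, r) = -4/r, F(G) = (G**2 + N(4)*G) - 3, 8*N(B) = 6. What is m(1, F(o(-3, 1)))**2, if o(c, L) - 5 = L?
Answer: 364816/5625 ≈ 64.856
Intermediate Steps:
o(c, L) = 5 + L
N(B) = 3/4 (N(B) = (1/8)*6 = 3/4)
F(G) = -3 + G**2 + 3*G/4 (F(G) = (G**2 + 3*G/4) - 3 = -3 + G**2 + 3*G/4)
U(h, r) = 7 + 4/r (U(h, r) = 7 - (-4)/r = 7 + 4/r)
m(D, W) = 7 + D + 4/(W + D*W) (m(D, W) = D + (7 + 4/(W*D + W)) = D + (7 + 4/(D*W + W)) = D + (7 + 4/(W + D*W)) = 7 + D + 4/(W + D*W))
m(1, F(o(-3, 1)))**2 = ((4 + (-3 + (5 + 1)**2 + 3*(5 + 1)/4)*(1 + 1)*(7 + 1))/((-3 + (5 + 1)**2 + 3*(5 + 1)/4)*(1 + 1)))**2 = ((4 + (-3 + 6**2 + (3/4)*6)*2*8)/((-3 + 6**2 + (3/4)*6)*2))**2 = ((1/2)*(4 + (-3 + 36 + 9/2)*2*8)/(-3 + 36 + 9/2))**2 = ((1/2)*(4 + (75/2)*2*8)/(75/2))**2 = ((2/75)*(1/2)*(4 + 600))**2 = ((2/75)*(1/2)*604)**2 = (604/75)**2 = 364816/5625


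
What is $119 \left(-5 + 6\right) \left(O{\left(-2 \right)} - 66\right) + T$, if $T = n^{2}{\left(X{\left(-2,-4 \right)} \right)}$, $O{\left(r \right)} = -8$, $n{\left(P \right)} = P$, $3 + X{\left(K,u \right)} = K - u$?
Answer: $-8805$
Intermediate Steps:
$X{\left(K,u \right)} = -3 + K - u$ ($X{\left(K,u \right)} = -3 + \left(K - u\right) = -3 + K - u$)
$T = 1$ ($T = \left(-3 - 2 - -4\right)^{2} = \left(-3 - 2 + 4\right)^{2} = \left(-1\right)^{2} = 1$)
$119 \left(-5 + 6\right) \left(O{\left(-2 \right)} - 66\right) + T = 119 \left(-5 + 6\right) \left(-8 - 66\right) + 1 = 119 \cdot 1 \left(-74\right) + 1 = 119 \left(-74\right) + 1 = -8806 + 1 = -8805$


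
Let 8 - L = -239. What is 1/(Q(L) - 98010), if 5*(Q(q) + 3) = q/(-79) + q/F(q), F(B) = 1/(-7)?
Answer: -395/38851973 ≈ -1.0167e-5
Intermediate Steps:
F(B) = -1/7
L = 247 (L = 8 - 1*(-239) = 8 + 239 = 247)
Q(q) = -3 - 554*q/395 (Q(q) = -3 + (q/(-79) + q/(-1/7))/5 = -3 + (q*(-1/79) + q*(-7))/5 = -3 + (-q/79 - 7*q)/5 = -3 + (-554*q/79)/5 = -3 - 554*q/395)
1/(Q(L) - 98010) = 1/((-3 - 554/395*247) - 98010) = 1/((-3 - 136838/395) - 98010) = 1/(-138023/395 - 98010) = 1/(-38851973/395) = -395/38851973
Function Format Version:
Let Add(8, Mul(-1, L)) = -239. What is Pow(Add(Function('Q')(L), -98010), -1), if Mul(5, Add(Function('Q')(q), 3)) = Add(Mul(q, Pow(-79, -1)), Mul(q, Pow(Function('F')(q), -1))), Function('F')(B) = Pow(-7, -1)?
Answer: Rational(-395, 38851973) ≈ -1.0167e-5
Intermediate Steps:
Function('F')(B) = Rational(-1, 7)
L = 247 (L = Add(8, Mul(-1, -239)) = Add(8, 239) = 247)
Function('Q')(q) = Add(-3, Mul(Rational(-554, 395), q)) (Function('Q')(q) = Add(-3, Mul(Rational(1, 5), Add(Mul(q, Pow(-79, -1)), Mul(q, Pow(Rational(-1, 7), -1))))) = Add(-3, Mul(Rational(1, 5), Add(Mul(q, Rational(-1, 79)), Mul(q, -7)))) = Add(-3, Mul(Rational(1, 5), Add(Mul(Rational(-1, 79), q), Mul(-7, q)))) = Add(-3, Mul(Rational(1, 5), Mul(Rational(-554, 79), q))) = Add(-3, Mul(Rational(-554, 395), q)))
Pow(Add(Function('Q')(L), -98010), -1) = Pow(Add(Add(-3, Mul(Rational(-554, 395), 247)), -98010), -1) = Pow(Add(Add(-3, Rational(-136838, 395)), -98010), -1) = Pow(Add(Rational(-138023, 395), -98010), -1) = Pow(Rational(-38851973, 395), -1) = Rational(-395, 38851973)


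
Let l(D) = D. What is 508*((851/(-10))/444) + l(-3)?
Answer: -3011/30 ≈ -100.37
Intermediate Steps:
508*((851/(-10))/444) + l(-3) = 508*((851/(-10))/444) - 3 = 508*((851*(-⅒))*(1/444)) - 3 = 508*(-851/10*1/444) - 3 = 508*(-23/120) - 3 = -2921/30 - 3 = -3011/30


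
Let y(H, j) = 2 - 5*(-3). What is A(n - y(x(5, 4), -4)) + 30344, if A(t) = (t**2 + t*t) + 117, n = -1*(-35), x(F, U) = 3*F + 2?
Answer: 31109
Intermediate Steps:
x(F, U) = 2 + 3*F
y(H, j) = 17 (y(H, j) = 2 + 15 = 17)
n = 35
A(t) = 117 + 2*t**2 (A(t) = (t**2 + t**2) + 117 = 2*t**2 + 117 = 117 + 2*t**2)
A(n - y(x(5, 4), -4)) + 30344 = (117 + 2*(35 - 1*17)**2) + 30344 = (117 + 2*(35 - 17)**2) + 30344 = (117 + 2*18**2) + 30344 = (117 + 2*324) + 30344 = (117 + 648) + 30344 = 765 + 30344 = 31109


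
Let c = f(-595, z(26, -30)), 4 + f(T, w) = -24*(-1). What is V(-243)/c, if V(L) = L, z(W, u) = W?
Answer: -243/20 ≈ -12.150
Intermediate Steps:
f(T, w) = 20 (f(T, w) = -4 - 24*(-1) = -4 + 24 = 20)
c = 20
V(-243)/c = -243/20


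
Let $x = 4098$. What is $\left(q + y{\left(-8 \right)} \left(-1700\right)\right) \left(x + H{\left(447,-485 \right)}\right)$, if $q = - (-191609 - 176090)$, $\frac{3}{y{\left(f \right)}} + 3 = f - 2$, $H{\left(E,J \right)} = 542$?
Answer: $\frac{22203267680}{13} \approx 1.7079 \cdot 10^{9}$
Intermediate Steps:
$y{\left(f \right)} = \frac{3}{-5 + f}$ ($y{\left(f \right)} = \frac{3}{-3 + \left(f - 2\right)} = \frac{3}{-3 + \left(-2 + f\right)} = \frac{3}{-5 + f}$)
$q = 367699$ ($q = - (-191609 - 176090) = \left(-1\right) \left(-367699\right) = 367699$)
$\left(q + y{\left(-8 \right)} \left(-1700\right)\right) \left(x + H{\left(447,-485 \right)}\right) = \left(367699 + \frac{3}{-5 - 8} \left(-1700\right)\right) \left(4098 + 542\right) = \left(367699 + \frac{3}{-13} \left(-1700\right)\right) 4640 = \left(367699 + 3 \left(- \frac{1}{13}\right) \left(-1700\right)\right) 4640 = \left(367699 - - \frac{5100}{13}\right) 4640 = \left(367699 + \frac{5100}{13}\right) 4640 = \frac{4785187}{13} \cdot 4640 = \frac{22203267680}{13}$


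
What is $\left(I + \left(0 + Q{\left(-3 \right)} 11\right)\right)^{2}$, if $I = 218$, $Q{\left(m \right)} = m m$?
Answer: $100489$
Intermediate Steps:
$Q{\left(m \right)} = m^{2}$
$\left(I + \left(0 + Q{\left(-3 \right)} 11\right)\right)^{2} = \left(218 + \left(0 + \left(-3\right)^{2} \cdot 11\right)\right)^{2} = \left(218 + \left(0 + 9 \cdot 11\right)\right)^{2} = \left(218 + \left(0 + 99\right)\right)^{2} = \left(218 + 99\right)^{2} = 317^{2} = 100489$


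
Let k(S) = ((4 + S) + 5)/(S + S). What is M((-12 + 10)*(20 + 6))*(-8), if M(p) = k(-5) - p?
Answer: -2064/5 ≈ -412.80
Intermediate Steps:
k(S) = (9 + S)/(2*S) (k(S) = (9 + S)/((2*S)) = (9 + S)*(1/(2*S)) = (9 + S)/(2*S))
M(p) = -⅖ - p (M(p) = (½)*(9 - 5)/(-5) - p = (½)*(-⅕)*4 - p = -⅖ - p)
M((-12 + 10)*(20 + 6))*(-8) = (-⅖ - (-12 + 10)*(20 + 6))*(-8) = (-⅖ - (-2)*26)*(-8) = (-⅖ - 1*(-52))*(-8) = (-⅖ + 52)*(-8) = (258/5)*(-8) = -2064/5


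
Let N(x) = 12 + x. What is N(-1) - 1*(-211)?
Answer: 222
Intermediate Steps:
N(-1) - 1*(-211) = (12 - 1) - 1*(-211) = 11 + 211 = 222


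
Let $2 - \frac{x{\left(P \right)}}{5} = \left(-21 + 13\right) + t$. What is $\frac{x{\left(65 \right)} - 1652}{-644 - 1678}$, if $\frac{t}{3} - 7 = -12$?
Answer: $\frac{509}{774} \approx 0.65762$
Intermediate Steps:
$t = -15$ ($t = 21 + 3 \left(-12\right) = 21 - 36 = -15$)
$x{\left(P \right)} = 125$ ($x{\left(P \right)} = 10 - 5 \left(\left(-21 + 13\right) - 15\right) = 10 - 5 \left(-8 - 15\right) = 10 - -115 = 10 + 115 = 125$)
$\frac{x{\left(65 \right)} - 1652}{-644 - 1678} = \frac{125 - 1652}{-644 - 1678} = - \frac{1527}{-2322} = \left(-1527\right) \left(- \frac{1}{2322}\right) = \frac{509}{774}$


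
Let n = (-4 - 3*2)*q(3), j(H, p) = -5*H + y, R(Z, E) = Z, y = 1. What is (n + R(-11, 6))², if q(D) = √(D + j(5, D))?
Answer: -1979 + 220*I*√21 ≈ -1979.0 + 1008.2*I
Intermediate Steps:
j(H, p) = 1 - 5*H (j(H, p) = -5*H + 1 = 1 - 5*H)
q(D) = √(-24 + D) (q(D) = √(D + (1 - 5*5)) = √(D + (1 - 25)) = √(D - 24) = √(-24 + D))
n = -10*I*√21 (n = (-4 - 3*2)*√(-24 + 3) = (-4 - 6)*√(-21) = -10*I*√21 ≈ -45.826*I)
(n + R(-11, 6))² = (-10*I*√21 - 11)² = (-11 - 10*I*√21)²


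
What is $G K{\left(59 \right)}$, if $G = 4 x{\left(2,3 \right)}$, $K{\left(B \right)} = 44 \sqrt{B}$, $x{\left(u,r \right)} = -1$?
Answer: $- 176 \sqrt{59} \approx -1351.9$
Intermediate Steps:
$G = -4$ ($G = 4 \left(-1\right) = -4$)
$G K{\left(59 \right)} = - 4 \cdot 44 \sqrt{59} = - 176 \sqrt{59}$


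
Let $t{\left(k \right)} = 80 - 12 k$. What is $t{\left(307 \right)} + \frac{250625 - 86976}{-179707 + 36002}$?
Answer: $- \frac{518076469}{143705} \approx -3605.1$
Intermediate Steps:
$t{\left(307 \right)} + \frac{250625 - 86976}{-179707 + 36002} = \left(80 - 3684\right) + \frac{250625 - 86976}{-179707 + 36002} = \left(80 - 3684\right) + \frac{163649}{-143705} = -3604 + 163649 \left(- \frac{1}{143705}\right) = -3604 - \frac{163649}{143705} = - \frac{518076469}{143705}$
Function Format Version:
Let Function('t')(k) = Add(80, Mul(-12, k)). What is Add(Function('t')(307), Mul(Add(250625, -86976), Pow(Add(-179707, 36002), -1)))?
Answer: Rational(-518076469, 143705) ≈ -3605.1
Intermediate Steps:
Add(Function('t')(307), Mul(Add(250625, -86976), Pow(Add(-179707, 36002), -1))) = Add(Add(80, Mul(-12, 307)), Mul(Add(250625, -86976), Pow(Add(-179707, 36002), -1))) = Add(Add(80, -3684), Mul(163649, Pow(-143705, -1))) = Add(-3604, Mul(163649, Rational(-1, 143705))) = Add(-3604, Rational(-163649, 143705)) = Rational(-518076469, 143705)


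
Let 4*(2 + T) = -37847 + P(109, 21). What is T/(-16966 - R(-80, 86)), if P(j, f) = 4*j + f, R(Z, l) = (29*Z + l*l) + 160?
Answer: 18699/44404 ≈ 0.42111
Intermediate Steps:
R(Z, l) = 160 + l² + 29*Z (R(Z, l) = (29*Z + l²) + 160 = (l² + 29*Z) + 160 = 160 + l² + 29*Z)
P(j, f) = f + 4*j
T = -18699/2 (T = -2 + (-37847 + (21 + 4*109))/4 = -2 + (-37847 + (21 + 436))/4 = -2 + (-37847 + 457)/4 = -2 + (¼)*(-37390) = -2 - 18695/2 = -18699/2 ≈ -9349.5)
T/(-16966 - R(-80, 86)) = -18699/(2*(-16966 - (160 + 86² + 29*(-80)))) = -18699/(2*(-16966 - (160 + 7396 - 2320))) = -18699/(2*(-16966 - 1*5236)) = -18699/(2*(-16966 - 5236)) = -18699/2/(-22202) = -18699/2*(-1/22202) = 18699/44404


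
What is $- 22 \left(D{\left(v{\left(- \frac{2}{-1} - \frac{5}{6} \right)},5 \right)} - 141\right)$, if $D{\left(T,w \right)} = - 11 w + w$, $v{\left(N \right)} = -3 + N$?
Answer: $4202$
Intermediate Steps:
$D{\left(T,w \right)} = - 10 w$
$- 22 \left(D{\left(v{\left(- \frac{2}{-1} - \frac{5}{6} \right)},5 \right)} - 141\right) = - 22 \left(\left(-10\right) 5 - 141\right) = - 22 \left(-50 - 141\right) = \left(-22\right) \left(-191\right) = 4202$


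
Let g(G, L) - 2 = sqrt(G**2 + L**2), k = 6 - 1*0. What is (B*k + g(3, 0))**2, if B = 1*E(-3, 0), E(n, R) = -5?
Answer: 625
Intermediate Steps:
k = 6 (k = 6 + 0 = 6)
B = -5 (B = 1*(-5) = -5)
g(G, L) = 2 + sqrt(G**2 + L**2)
(B*k + g(3, 0))**2 = (-5*6 + (2 + sqrt(3**2 + 0**2)))**2 = (-30 + (2 + sqrt(9 + 0)))**2 = (-30 + (2 + sqrt(9)))**2 = (-30 + (2 + 3))**2 = (-30 + 5)**2 = (-25)**2 = 625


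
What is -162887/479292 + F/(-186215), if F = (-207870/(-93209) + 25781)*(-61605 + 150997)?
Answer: -102968866657610562281/8319029993734020 ≈ -12378.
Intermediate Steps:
F = 214829455617808/93209 (F = (-207870*(-1/93209) + 25781)*89392 = (207870/93209 + 25781)*89392 = (2403229099/93209)*89392 = 214829455617808/93209 ≈ 2.3048e+9)
-162887/479292 + F/(-186215) = -162887/479292 + (214829455617808/93209)/(-186215) = -162887*1/479292 + (214829455617808/93209)*(-1/186215) = -162887/479292 - 214829455617808/17356913935 = -102968866657610562281/8319029993734020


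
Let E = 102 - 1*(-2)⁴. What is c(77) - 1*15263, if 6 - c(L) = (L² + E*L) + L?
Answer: -27885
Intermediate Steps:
E = 86 (E = 102 - 1*16 = 102 - 16 = 86)
c(L) = 6 - L² - 87*L (c(L) = 6 - ((L² + 86*L) + L) = 6 - (L² + 87*L) = 6 + (-L² - 87*L) = 6 - L² - 87*L)
c(77) - 1*15263 = (6 - 1*77² - 87*77) - 1*15263 = (6 - 1*5929 - 6699) - 15263 = (6 - 5929 - 6699) - 15263 = -12622 - 15263 = -27885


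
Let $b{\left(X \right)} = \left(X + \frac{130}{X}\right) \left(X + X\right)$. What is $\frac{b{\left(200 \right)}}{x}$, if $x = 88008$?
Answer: $\frac{20065}{22002} \approx 0.91196$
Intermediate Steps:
$b{\left(X \right)} = 2 X \left(X + \frac{130}{X}\right)$ ($b{\left(X \right)} = \left(X + \frac{130}{X}\right) 2 X = 2 X \left(X + \frac{130}{X}\right)$)
$\frac{b{\left(200 \right)}}{x} = \frac{260 + 2 \cdot 200^{2}}{88008} = \left(260 + 2 \cdot 40000\right) \frac{1}{88008} = \left(260 + 80000\right) \frac{1}{88008} = 80260 \cdot \frac{1}{88008} = \frac{20065}{22002}$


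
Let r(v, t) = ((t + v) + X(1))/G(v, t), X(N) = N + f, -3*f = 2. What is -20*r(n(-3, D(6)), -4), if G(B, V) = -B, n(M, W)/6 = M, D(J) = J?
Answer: 650/27 ≈ 24.074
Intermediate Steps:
f = -⅔ (f = -⅓*2 = -⅔ ≈ -0.66667)
n(M, W) = 6*M
X(N) = -⅔ + N (X(N) = N - ⅔ = -⅔ + N)
r(v, t) = -(⅓ + t + v)/v (r(v, t) = ((t + v) + (-⅔ + 1))/((-v)) = ((t + v) + ⅓)*(-1/v) = (⅓ + t + v)*(-1/v) = -(⅓ + t + v)/v)
-20*r(n(-3, D(6)), -4) = -20*(-⅓ - 1*(-4) - 6*(-3))/(6*(-3)) = -20*(-⅓ + 4 - 1*(-18))/(-18) = -(-10)*(-⅓ + 4 + 18)/9 = -(-10)*65/(9*3) = -20*(-65/54) = 650/27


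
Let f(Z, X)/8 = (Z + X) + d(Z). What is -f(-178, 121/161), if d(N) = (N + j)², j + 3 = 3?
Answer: -40580696/161 ≈ -2.5205e+5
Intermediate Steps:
j = 0 (j = -3 + 3 = 0)
d(N) = N² (d(N) = (N + 0)² = N²)
f(Z, X) = 8*X + 8*Z + 8*Z² (f(Z, X) = 8*((Z + X) + Z²) = 8*((X + Z) + Z²) = 8*(X + Z + Z²) = 8*X + 8*Z + 8*Z²)
-f(-178, 121/161) = -(8*(121/161) + 8*(-178) + 8*(-178)²) = -(8*(121*(1/161)) - 1424 + 8*31684) = -(8*(121/161) - 1424 + 253472) = -(968/161 - 1424 + 253472) = -1*40580696/161 = -40580696/161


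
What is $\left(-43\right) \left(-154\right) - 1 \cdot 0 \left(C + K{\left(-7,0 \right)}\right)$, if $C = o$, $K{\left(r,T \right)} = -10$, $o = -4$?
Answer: $6622$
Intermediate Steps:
$C = -4$
$\left(-43\right) \left(-154\right) - 1 \cdot 0 \left(C + K{\left(-7,0 \right)}\right) = \left(-43\right) \left(-154\right) - 1 \cdot 0 \left(-4 - 10\right) = 6622 - 0 \left(-14\right) = 6622 - 0 = 6622 + 0 = 6622$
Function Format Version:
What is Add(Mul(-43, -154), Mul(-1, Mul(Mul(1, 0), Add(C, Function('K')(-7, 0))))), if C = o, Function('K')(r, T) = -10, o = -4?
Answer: 6622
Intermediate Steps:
C = -4
Add(Mul(-43, -154), Mul(-1, Mul(Mul(1, 0), Add(C, Function('K')(-7, 0))))) = Add(Mul(-43, -154), Mul(-1, Mul(Mul(1, 0), Add(-4, -10)))) = Add(6622, Mul(-1, Mul(0, -14))) = Add(6622, Mul(-1, 0)) = Add(6622, 0) = 6622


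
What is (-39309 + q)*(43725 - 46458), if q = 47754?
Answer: -23080185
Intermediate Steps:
(-39309 + q)*(43725 - 46458) = (-39309 + 47754)*(43725 - 46458) = 8445*(-2733) = -23080185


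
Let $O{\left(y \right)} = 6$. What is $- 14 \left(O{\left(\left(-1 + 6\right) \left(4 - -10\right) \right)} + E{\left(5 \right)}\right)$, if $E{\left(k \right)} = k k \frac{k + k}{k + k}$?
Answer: $-434$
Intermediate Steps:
$E{\left(k \right)} = k^{2}$ ($E{\left(k \right)} = k^{2} \frac{2 k}{2 k} = k^{2} \cdot 2 k \frac{1}{2 k} = k^{2} \cdot 1 = k^{2}$)
$- 14 \left(O{\left(\left(-1 + 6\right) \left(4 - -10\right) \right)} + E{\left(5 \right)}\right) = - 14 \left(6 + 5^{2}\right) = - 14 \left(6 + 25\right) = \left(-14\right) 31 = -434$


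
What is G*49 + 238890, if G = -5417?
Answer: -26543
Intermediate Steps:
G*49 + 238890 = -5417*49 + 238890 = -265433 + 238890 = -26543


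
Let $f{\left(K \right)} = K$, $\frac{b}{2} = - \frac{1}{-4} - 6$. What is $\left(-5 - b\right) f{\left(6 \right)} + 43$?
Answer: $82$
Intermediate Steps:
$b = - \frac{23}{2}$ ($b = 2 \left(- \frac{1}{-4} - 6\right) = 2 \left(\left(-1\right) \left(- \frac{1}{4}\right) - 6\right) = 2 \left(\frac{1}{4} - 6\right) = 2 \left(- \frac{23}{4}\right) = - \frac{23}{2} \approx -11.5$)
$\left(-5 - b\right) f{\left(6 \right)} + 43 = \left(-5 - - \frac{23}{2}\right) 6 + 43 = \left(-5 + \frac{23}{2}\right) 6 + 43 = \frac{13}{2} \cdot 6 + 43 = 39 + 43 = 82$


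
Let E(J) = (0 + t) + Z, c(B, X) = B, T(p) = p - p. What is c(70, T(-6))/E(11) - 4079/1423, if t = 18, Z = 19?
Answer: -51313/52651 ≈ -0.97459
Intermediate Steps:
T(p) = 0
E(J) = 37 (E(J) = (0 + 18) + 19 = 18 + 19 = 37)
c(70, T(-6))/E(11) - 4079/1423 = 70/37 - 4079/1423 = -51313/52651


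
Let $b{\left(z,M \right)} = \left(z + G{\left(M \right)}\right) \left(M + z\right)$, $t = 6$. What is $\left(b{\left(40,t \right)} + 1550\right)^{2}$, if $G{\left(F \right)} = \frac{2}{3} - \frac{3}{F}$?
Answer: $\frac{103897249}{9} \approx 1.1544 \cdot 10^{7}$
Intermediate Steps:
$G{\left(F \right)} = \frac{2}{3} - \frac{3}{F}$ ($G{\left(F \right)} = 2 \cdot \frac{1}{3} - \frac{3}{F} = \frac{2}{3} - \frac{3}{F}$)
$b{\left(z,M \right)} = \left(M + z\right) \left(\frac{2}{3} + z - \frac{3}{M}\right)$ ($b{\left(z,M \right)} = \left(z + \left(\frac{2}{3} - \frac{3}{M}\right)\right) \left(M + z\right) = \left(\frac{2}{3} + z - \frac{3}{M}\right) \left(M + z\right) = \left(M + z\right) \left(\frac{2}{3} + z - \frac{3}{M}\right)$)
$\left(b{\left(40,t \right)} + 1550\right)^{2} = \left(\left(-3 + 40^{2} + \frac{2}{3} \cdot 6 + \frac{2}{3} \cdot 40 + 6 \cdot 40 - \frac{120}{6}\right) + 1550\right)^{2} = \left(\left(-3 + 1600 + 4 + \frac{80}{3} + 240 - 120 \cdot \frac{1}{6}\right) + 1550\right)^{2} = \left(\left(-3 + 1600 + 4 + \frac{80}{3} + 240 - 20\right) + 1550\right)^{2} = \left(\frac{5543}{3} + 1550\right)^{2} = \left(\frac{10193}{3}\right)^{2} = \frac{103897249}{9}$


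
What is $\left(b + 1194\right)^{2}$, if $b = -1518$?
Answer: $104976$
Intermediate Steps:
$\left(b + 1194\right)^{2} = \left(-1518 + 1194\right)^{2} = \left(-324\right)^{2} = 104976$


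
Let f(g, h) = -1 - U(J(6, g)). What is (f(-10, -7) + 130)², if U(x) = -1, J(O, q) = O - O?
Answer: 16900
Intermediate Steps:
J(O, q) = 0
f(g, h) = 0 (f(g, h) = -1 - 1*(-1) = -1 + 1 = 0)
(f(-10, -7) + 130)² = (0 + 130)² = 130² = 16900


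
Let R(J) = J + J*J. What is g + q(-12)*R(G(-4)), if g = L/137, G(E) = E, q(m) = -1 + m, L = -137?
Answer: -157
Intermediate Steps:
R(J) = J + J²
g = -1 (g = -137/137 = -137*1/137 = -1)
g + q(-12)*R(G(-4)) = -1 + (-1 - 12)*(-4*(1 - 4)) = -1 - (-52)*(-3) = -1 - 13*12 = -1 - 156 = -157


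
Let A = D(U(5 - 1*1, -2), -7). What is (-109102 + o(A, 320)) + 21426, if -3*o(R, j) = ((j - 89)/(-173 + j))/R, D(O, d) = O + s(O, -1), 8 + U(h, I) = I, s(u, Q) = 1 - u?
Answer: -1841207/21 ≈ -87677.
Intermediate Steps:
U(h, I) = -8 + I
D(O, d) = 1 (D(O, d) = O + (1 - O) = 1)
A = 1
o(R, j) = -(-89 + j)/(3*R*(-173 + j)) (o(R, j) = -(j - 89)/(-173 + j)/(3*R) = -(-89 + j)/(-173 + j)/(3*R) = -(-89 + j)/(3*R*(-173 + j)))
(-109102 + o(A, 320)) + 21426 = (-109102 + (⅓)*(89 - 1*320)/(1*(-173 + 320))) + 21426 = (-109102 + (⅓)*1*(89 - 320)/147) + 21426 = (-109102 + (⅓)*1*(1/147)*(-231)) + 21426 = (-109102 - 11/21) + 21426 = -2291153/21 + 21426 = -1841207/21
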